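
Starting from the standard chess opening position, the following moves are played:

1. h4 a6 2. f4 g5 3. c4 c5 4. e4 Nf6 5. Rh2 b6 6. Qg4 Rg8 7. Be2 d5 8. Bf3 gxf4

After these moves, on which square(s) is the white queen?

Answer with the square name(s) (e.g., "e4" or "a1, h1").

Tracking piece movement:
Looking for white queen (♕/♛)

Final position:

  a b c d e f g h
  ─────────────────
8│♜ ♞ ♝ ♛ ♚ ♝ ♜ ·│8
7│· · · · ♟ ♟ · ♟│7
6│♟ ♟ · · · ♞ · ·│6
5│· · ♟ ♟ · · · ·│5
4│· · ♙ · ♙ ♟ ♕ ♙│4
3│· · · · · ♗ · ·│3
2│♙ ♙ · ♙ · · ♙ ♖│2
1│♖ ♘ ♗ · ♔ · ♘ ·│1
  ─────────────────
  a b c d e f g h


g4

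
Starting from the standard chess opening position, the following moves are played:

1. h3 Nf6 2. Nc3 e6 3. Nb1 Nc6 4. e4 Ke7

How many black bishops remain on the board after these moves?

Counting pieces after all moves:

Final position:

  a b c d e f g h
  ─────────────────
8│♜ · ♝ ♛ · ♝ · ♜│8
7│♟ ♟ ♟ ♟ ♚ ♟ ♟ ♟│7
6│· · ♞ · ♟ ♞ · ·│6
5│· · · · · · · ·│5
4│· · · · ♙ · · ·│4
3│· · · · · · · ♙│3
2│♙ ♙ ♙ ♙ · ♙ ♙ ·│2
1│♖ ♘ ♗ ♕ ♔ ♗ ♘ ♖│1
  ─────────────────
  a b c d e f g h


2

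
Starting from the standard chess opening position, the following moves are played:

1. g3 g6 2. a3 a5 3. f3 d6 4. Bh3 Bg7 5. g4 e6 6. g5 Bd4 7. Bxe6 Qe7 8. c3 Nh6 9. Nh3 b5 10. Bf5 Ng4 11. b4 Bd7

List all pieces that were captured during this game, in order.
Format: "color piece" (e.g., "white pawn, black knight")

Tracking captures:
  Bxe6: captured black pawn

black pawn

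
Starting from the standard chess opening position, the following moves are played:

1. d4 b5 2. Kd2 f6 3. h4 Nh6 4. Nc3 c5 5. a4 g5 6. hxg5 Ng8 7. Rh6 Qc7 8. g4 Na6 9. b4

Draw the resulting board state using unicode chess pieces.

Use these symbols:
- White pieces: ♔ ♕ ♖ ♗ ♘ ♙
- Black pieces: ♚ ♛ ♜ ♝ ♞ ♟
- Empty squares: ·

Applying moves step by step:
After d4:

♜ ♞ ♝ ♛ ♚ ♝ ♞ ♜
♟ ♟ ♟ ♟ ♟ ♟ ♟ ♟
· · · · · · · ·
· · · · · · · ·
· · · ♙ · · · ·
· · · · · · · ·
♙ ♙ ♙ · ♙ ♙ ♙ ♙
♖ ♘ ♗ ♕ ♔ ♗ ♘ ♖


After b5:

♜ ♞ ♝ ♛ ♚ ♝ ♞ ♜
♟ · ♟ ♟ ♟ ♟ ♟ ♟
· · · · · · · ·
· ♟ · · · · · ·
· · · ♙ · · · ·
· · · · · · · ·
♙ ♙ ♙ · ♙ ♙ ♙ ♙
♖ ♘ ♗ ♕ ♔ ♗ ♘ ♖


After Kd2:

♜ ♞ ♝ ♛ ♚ ♝ ♞ ♜
♟ · ♟ ♟ ♟ ♟ ♟ ♟
· · · · · · · ·
· ♟ · · · · · ·
· · · ♙ · · · ·
· · · · · · · ·
♙ ♙ ♙ ♔ ♙ ♙ ♙ ♙
♖ ♘ ♗ ♕ · ♗ ♘ ♖


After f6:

♜ ♞ ♝ ♛ ♚ ♝ ♞ ♜
♟ · ♟ ♟ ♟ · ♟ ♟
· · · · · ♟ · ·
· ♟ · · · · · ·
· · · ♙ · · · ·
· · · · · · · ·
♙ ♙ ♙ ♔ ♙ ♙ ♙ ♙
♖ ♘ ♗ ♕ · ♗ ♘ ♖


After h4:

♜ ♞ ♝ ♛ ♚ ♝ ♞ ♜
♟ · ♟ ♟ ♟ · ♟ ♟
· · · · · ♟ · ·
· ♟ · · · · · ·
· · · ♙ · · · ♙
· · · · · · · ·
♙ ♙ ♙ ♔ ♙ ♙ ♙ ·
♖ ♘ ♗ ♕ · ♗ ♘ ♖


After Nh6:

♜ ♞ ♝ ♛ ♚ ♝ · ♜
♟ · ♟ ♟ ♟ · ♟ ♟
· · · · · ♟ · ♞
· ♟ · · · · · ·
· · · ♙ · · · ♙
· · · · · · · ·
♙ ♙ ♙ ♔ ♙ ♙ ♙ ·
♖ ♘ ♗ ♕ · ♗ ♘ ♖


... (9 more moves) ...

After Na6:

♜ · ♝ · ♚ ♝ ♞ ♜
♟ · ♛ ♟ ♟ · · ♟
♞ · · · · ♟ · ♖
· ♟ ♟ · · · ♙ ·
♙ · · ♙ · · ♙ ·
· · ♘ · · · · ·
· ♙ ♙ ♔ ♙ ♙ · ·
♖ · ♗ ♕ · ♗ ♘ ·


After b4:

♜ · ♝ · ♚ ♝ ♞ ♜
♟ · ♛ ♟ ♟ · · ♟
♞ · · · · ♟ · ♖
· ♟ ♟ · · · ♙ ·
♙ ♙ · ♙ · · ♙ ·
· · ♘ · · · · ·
· · ♙ ♔ ♙ ♙ · ·
♖ · ♗ ♕ · ♗ ♘ ·



  a b c d e f g h
  ─────────────────
8│♜ · ♝ · ♚ ♝ ♞ ♜│8
7│♟ · ♛ ♟ ♟ · · ♟│7
6│♞ · · · · ♟ · ♖│6
5│· ♟ ♟ · · · ♙ ·│5
4│♙ ♙ · ♙ · · ♙ ·│4
3│· · ♘ · · · · ·│3
2│· · ♙ ♔ ♙ ♙ · ·│2
1│♖ · ♗ ♕ · ♗ ♘ ·│1
  ─────────────────
  a b c d e f g h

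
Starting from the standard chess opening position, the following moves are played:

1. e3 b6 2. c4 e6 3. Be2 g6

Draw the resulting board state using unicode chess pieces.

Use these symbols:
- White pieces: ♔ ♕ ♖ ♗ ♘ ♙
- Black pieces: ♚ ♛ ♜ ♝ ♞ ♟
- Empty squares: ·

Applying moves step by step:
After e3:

♜ ♞ ♝ ♛ ♚ ♝ ♞ ♜
♟ ♟ ♟ ♟ ♟ ♟ ♟ ♟
· · · · · · · ·
· · · · · · · ·
· · · · · · · ·
· · · · ♙ · · ·
♙ ♙ ♙ ♙ · ♙ ♙ ♙
♖ ♘ ♗ ♕ ♔ ♗ ♘ ♖


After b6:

♜ ♞ ♝ ♛ ♚ ♝ ♞ ♜
♟ · ♟ ♟ ♟ ♟ ♟ ♟
· ♟ · · · · · ·
· · · · · · · ·
· · · · · · · ·
· · · · ♙ · · ·
♙ ♙ ♙ ♙ · ♙ ♙ ♙
♖ ♘ ♗ ♕ ♔ ♗ ♘ ♖


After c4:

♜ ♞ ♝ ♛ ♚ ♝ ♞ ♜
♟ · ♟ ♟ ♟ ♟ ♟ ♟
· ♟ · · · · · ·
· · · · · · · ·
· · ♙ · · · · ·
· · · · ♙ · · ·
♙ ♙ · ♙ · ♙ ♙ ♙
♖ ♘ ♗ ♕ ♔ ♗ ♘ ♖


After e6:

♜ ♞ ♝ ♛ ♚ ♝ ♞ ♜
♟ · ♟ ♟ · ♟ ♟ ♟
· ♟ · · ♟ · · ·
· · · · · · · ·
· · ♙ · · · · ·
· · · · ♙ · · ·
♙ ♙ · ♙ · ♙ ♙ ♙
♖ ♘ ♗ ♕ ♔ ♗ ♘ ♖


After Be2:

♜ ♞ ♝ ♛ ♚ ♝ ♞ ♜
♟ · ♟ ♟ · ♟ ♟ ♟
· ♟ · · ♟ · · ·
· · · · · · · ·
· · ♙ · · · · ·
· · · · ♙ · · ·
♙ ♙ · ♙ ♗ ♙ ♙ ♙
♖ ♘ ♗ ♕ ♔ · ♘ ♖


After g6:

♜ ♞ ♝ ♛ ♚ ♝ ♞ ♜
♟ · ♟ ♟ · ♟ · ♟
· ♟ · · ♟ · ♟ ·
· · · · · · · ·
· · ♙ · · · · ·
· · · · ♙ · · ·
♙ ♙ · ♙ ♗ ♙ ♙ ♙
♖ ♘ ♗ ♕ ♔ · ♘ ♖



  a b c d e f g h
  ─────────────────
8│♜ ♞ ♝ ♛ ♚ ♝ ♞ ♜│8
7│♟ · ♟ ♟ · ♟ · ♟│7
6│· ♟ · · ♟ · ♟ ·│6
5│· · · · · · · ·│5
4│· · ♙ · · · · ·│4
3│· · · · ♙ · · ·│3
2│♙ ♙ · ♙ ♗ ♙ ♙ ♙│2
1│♖ ♘ ♗ ♕ ♔ · ♘ ♖│1
  ─────────────────
  a b c d e f g h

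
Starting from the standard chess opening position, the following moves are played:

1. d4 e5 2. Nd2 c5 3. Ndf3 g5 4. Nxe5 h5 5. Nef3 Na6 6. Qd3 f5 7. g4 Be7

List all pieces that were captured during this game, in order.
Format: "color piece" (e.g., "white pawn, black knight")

Tracking captures:
  Nxe5: captured black pawn

black pawn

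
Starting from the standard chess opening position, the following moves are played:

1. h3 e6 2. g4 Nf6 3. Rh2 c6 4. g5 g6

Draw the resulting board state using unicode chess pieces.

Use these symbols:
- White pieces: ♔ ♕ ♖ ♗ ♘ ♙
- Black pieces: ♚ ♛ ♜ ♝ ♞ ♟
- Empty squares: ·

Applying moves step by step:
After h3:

♜ ♞ ♝ ♛ ♚ ♝ ♞ ♜
♟ ♟ ♟ ♟ ♟ ♟ ♟ ♟
· · · · · · · ·
· · · · · · · ·
· · · · · · · ·
· · · · · · · ♙
♙ ♙ ♙ ♙ ♙ ♙ ♙ ·
♖ ♘ ♗ ♕ ♔ ♗ ♘ ♖


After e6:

♜ ♞ ♝ ♛ ♚ ♝ ♞ ♜
♟ ♟ ♟ ♟ · ♟ ♟ ♟
· · · · ♟ · · ·
· · · · · · · ·
· · · · · · · ·
· · · · · · · ♙
♙ ♙ ♙ ♙ ♙ ♙ ♙ ·
♖ ♘ ♗ ♕ ♔ ♗ ♘ ♖


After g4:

♜ ♞ ♝ ♛ ♚ ♝ ♞ ♜
♟ ♟ ♟ ♟ · ♟ ♟ ♟
· · · · ♟ · · ·
· · · · · · · ·
· · · · · · ♙ ·
· · · · · · · ♙
♙ ♙ ♙ ♙ ♙ ♙ · ·
♖ ♘ ♗ ♕ ♔ ♗ ♘ ♖


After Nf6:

♜ ♞ ♝ ♛ ♚ ♝ · ♜
♟ ♟ ♟ ♟ · ♟ ♟ ♟
· · · · ♟ ♞ · ·
· · · · · · · ·
· · · · · · ♙ ·
· · · · · · · ♙
♙ ♙ ♙ ♙ ♙ ♙ · ·
♖ ♘ ♗ ♕ ♔ ♗ ♘ ♖


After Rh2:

♜ ♞ ♝ ♛ ♚ ♝ · ♜
♟ ♟ ♟ ♟ · ♟ ♟ ♟
· · · · ♟ ♞ · ·
· · · · · · · ·
· · · · · · ♙ ·
· · · · · · · ♙
♙ ♙ ♙ ♙ ♙ ♙ · ♖
♖ ♘ ♗ ♕ ♔ ♗ ♘ ·


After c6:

♜ ♞ ♝ ♛ ♚ ♝ · ♜
♟ ♟ · ♟ · ♟ ♟ ♟
· · ♟ · ♟ ♞ · ·
· · · · · · · ·
· · · · · · ♙ ·
· · · · · · · ♙
♙ ♙ ♙ ♙ ♙ ♙ · ♖
♖ ♘ ♗ ♕ ♔ ♗ ♘ ·


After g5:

♜ ♞ ♝ ♛ ♚ ♝ · ♜
♟ ♟ · ♟ · ♟ ♟ ♟
· · ♟ · ♟ ♞ · ·
· · · · · · ♙ ·
· · · · · · · ·
· · · · · · · ♙
♙ ♙ ♙ ♙ ♙ ♙ · ♖
♖ ♘ ♗ ♕ ♔ ♗ ♘ ·


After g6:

♜ ♞ ♝ ♛ ♚ ♝ · ♜
♟ ♟ · ♟ · ♟ · ♟
· · ♟ · ♟ ♞ ♟ ·
· · · · · · ♙ ·
· · · · · · · ·
· · · · · · · ♙
♙ ♙ ♙ ♙ ♙ ♙ · ♖
♖ ♘ ♗ ♕ ♔ ♗ ♘ ·



  a b c d e f g h
  ─────────────────
8│♜ ♞ ♝ ♛ ♚ ♝ · ♜│8
7│♟ ♟ · ♟ · ♟ · ♟│7
6│· · ♟ · ♟ ♞ ♟ ·│6
5│· · · · · · ♙ ·│5
4│· · · · · · · ·│4
3│· · · · · · · ♙│3
2│♙ ♙ ♙ ♙ ♙ ♙ · ♖│2
1│♖ ♘ ♗ ♕ ♔ ♗ ♘ ·│1
  ─────────────────
  a b c d e f g h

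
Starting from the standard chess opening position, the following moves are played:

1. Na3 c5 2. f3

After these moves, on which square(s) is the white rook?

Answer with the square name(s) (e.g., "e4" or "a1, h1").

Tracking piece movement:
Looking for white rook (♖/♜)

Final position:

  a b c d e f g h
  ─────────────────
8│♜ ♞ ♝ ♛ ♚ ♝ ♞ ♜│8
7│♟ ♟ · ♟ ♟ ♟ ♟ ♟│7
6│· · · · · · · ·│6
5│· · ♟ · · · · ·│5
4│· · · · · · · ·│4
3│♘ · · · · ♙ · ·│3
2│♙ ♙ ♙ ♙ ♙ · ♙ ♙│2
1│♖ · ♗ ♕ ♔ ♗ ♘ ♖│1
  ─────────────────
  a b c d e f g h


a1, h1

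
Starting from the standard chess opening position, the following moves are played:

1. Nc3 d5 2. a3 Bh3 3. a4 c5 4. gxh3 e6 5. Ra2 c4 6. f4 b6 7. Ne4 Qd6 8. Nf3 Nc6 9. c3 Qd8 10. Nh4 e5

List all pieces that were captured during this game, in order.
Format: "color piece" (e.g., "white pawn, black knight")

Tracking captures:
  gxh3: captured black bishop

black bishop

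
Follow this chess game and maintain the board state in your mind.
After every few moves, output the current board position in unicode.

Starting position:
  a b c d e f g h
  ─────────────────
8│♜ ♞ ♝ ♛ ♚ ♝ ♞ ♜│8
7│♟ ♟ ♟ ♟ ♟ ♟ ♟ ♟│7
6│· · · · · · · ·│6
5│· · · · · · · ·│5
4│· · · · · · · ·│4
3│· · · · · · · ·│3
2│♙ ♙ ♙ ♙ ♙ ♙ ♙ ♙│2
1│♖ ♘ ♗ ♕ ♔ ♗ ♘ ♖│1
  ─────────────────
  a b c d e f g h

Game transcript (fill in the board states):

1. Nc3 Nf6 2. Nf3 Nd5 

  a b c d e f g h
  ─────────────────
8│♜ ♞ ♝ ♛ ♚ ♝ · ♜│8
7│♟ ♟ ♟ ♟ ♟ ♟ ♟ ♟│7
6│· · · · · · · ·│6
5│· · · ♞ · · · ·│5
4│· · · · · · · ·│4
3│· · ♘ · · ♘ · ·│3
2│♙ ♙ ♙ ♙ ♙ ♙ ♙ ♙│2
1│♖ · ♗ ♕ ♔ ♗ · ♖│1
  ─────────────────
  a b c d e f g h

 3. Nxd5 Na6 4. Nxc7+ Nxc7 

  a b c d e f g h
  ─────────────────
8│♜ · ♝ ♛ ♚ ♝ · ♜│8
7│♟ ♟ ♞ ♟ ♟ ♟ ♟ ♟│7
6│· · · · · · · ·│6
5│· · · · · · · ·│5
4│· · · · · · · ·│4
3│· · · · · ♘ · ·│3
2│♙ ♙ ♙ ♙ ♙ ♙ ♙ ♙│2
1│♖ · ♗ ♕ ♔ ♗ · ♖│1
  ─────────────────
  a b c d e f g h

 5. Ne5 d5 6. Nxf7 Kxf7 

  a b c d e f g h
  ─────────────────
8│♜ · ♝ ♛ · ♝ · ♜│8
7│♟ ♟ ♞ · ♟ ♚ ♟ ♟│7
6│· · · · · · · ·│6
5│· · · ♟ · · · ·│5
4│· · · · · · · ·│4
3│· · · · · · · ·│3
2│♙ ♙ ♙ ♙ ♙ ♙ ♙ ♙│2
1│♖ · ♗ ♕ ♔ ♗ · ♖│1
  ─────────────────
  a b c d e f g h

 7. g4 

  a b c d e f g h
  ─────────────────
8│♜ · ♝ ♛ · ♝ · ♜│8
7│♟ ♟ ♞ · ♟ ♚ ♟ ♟│7
6│· · · · · · · ·│6
5│· · · ♟ · · · ·│5
4│· · · · · · ♙ ·│4
3│· · · · · · · ·│3
2│♙ ♙ ♙ ♙ ♙ ♙ · ♙│2
1│♖ · ♗ ♕ ♔ ♗ · ♖│1
  ─────────────────
  a b c d e f g h


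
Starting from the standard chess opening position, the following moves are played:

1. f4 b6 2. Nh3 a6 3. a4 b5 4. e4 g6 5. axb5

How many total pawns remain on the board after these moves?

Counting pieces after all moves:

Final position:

  a b c d e f g h
  ─────────────────
8│♜ ♞ ♝ ♛ ♚ ♝ ♞ ♜│8
7│· · ♟ ♟ ♟ ♟ · ♟│7
6│♟ · · · · · ♟ ·│6
5│· ♙ · · · · · ·│5
4│· · · · ♙ ♙ · ·│4
3│· · · · · · · ♘│3
2│· ♙ ♙ ♙ · · ♙ ♙│2
1│♖ ♘ ♗ ♕ ♔ ♗ · ♖│1
  ─────────────────
  a b c d e f g h


15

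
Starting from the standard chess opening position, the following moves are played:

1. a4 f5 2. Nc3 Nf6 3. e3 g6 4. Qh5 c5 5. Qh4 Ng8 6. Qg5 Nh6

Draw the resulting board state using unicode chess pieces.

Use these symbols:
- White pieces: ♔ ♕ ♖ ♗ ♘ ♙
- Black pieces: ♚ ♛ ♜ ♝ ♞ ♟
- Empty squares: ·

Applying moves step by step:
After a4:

♜ ♞ ♝ ♛ ♚ ♝ ♞ ♜
♟ ♟ ♟ ♟ ♟ ♟ ♟ ♟
· · · · · · · ·
· · · · · · · ·
♙ · · · · · · ·
· · · · · · · ·
· ♙ ♙ ♙ ♙ ♙ ♙ ♙
♖ ♘ ♗ ♕ ♔ ♗ ♘ ♖


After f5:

♜ ♞ ♝ ♛ ♚ ♝ ♞ ♜
♟ ♟ ♟ ♟ ♟ · ♟ ♟
· · · · · · · ·
· · · · · ♟ · ·
♙ · · · · · · ·
· · · · · · · ·
· ♙ ♙ ♙ ♙ ♙ ♙ ♙
♖ ♘ ♗ ♕ ♔ ♗ ♘ ♖


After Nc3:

♜ ♞ ♝ ♛ ♚ ♝ ♞ ♜
♟ ♟ ♟ ♟ ♟ · ♟ ♟
· · · · · · · ·
· · · · · ♟ · ·
♙ · · · · · · ·
· · ♘ · · · · ·
· ♙ ♙ ♙ ♙ ♙ ♙ ♙
♖ · ♗ ♕ ♔ ♗ ♘ ♖


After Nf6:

♜ ♞ ♝ ♛ ♚ ♝ · ♜
♟ ♟ ♟ ♟ ♟ · ♟ ♟
· · · · · ♞ · ·
· · · · · ♟ · ·
♙ · · · · · · ·
· · ♘ · · · · ·
· ♙ ♙ ♙ ♙ ♙ ♙ ♙
♖ · ♗ ♕ ♔ ♗ ♘ ♖


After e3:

♜ ♞ ♝ ♛ ♚ ♝ · ♜
♟ ♟ ♟ ♟ ♟ · ♟ ♟
· · · · · ♞ · ·
· · · · · ♟ · ·
♙ · · · · · · ·
· · ♘ · ♙ · · ·
· ♙ ♙ ♙ · ♙ ♙ ♙
♖ · ♗ ♕ ♔ ♗ ♘ ♖


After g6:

♜ ♞ ♝ ♛ ♚ ♝ · ♜
♟ ♟ ♟ ♟ ♟ · · ♟
· · · · · ♞ ♟ ·
· · · · · ♟ · ·
♙ · · · · · · ·
· · ♘ · ♙ · · ·
· ♙ ♙ ♙ · ♙ ♙ ♙
♖ · ♗ ♕ ♔ ♗ ♘ ♖


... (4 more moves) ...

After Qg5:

♜ ♞ ♝ ♛ ♚ ♝ ♞ ♜
♟ ♟ · ♟ ♟ · · ♟
· · · · · · ♟ ·
· · ♟ · · ♟ ♕ ·
♙ · · · · · · ·
· · ♘ · ♙ · · ·
· ♙ ♙ ♙ · ♙ ♙ ♙
♖ · ♗ · ♔ ♗ ♘ ♖


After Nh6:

♜ ♞ ♝ ♛ ♚ ♝ · ♜
♟ ♟ · ♟ ♟ · · ♟
· · · · · · ♟ ♞
· · ♟ · · ♟ ♕ ·
♙ · · · · · · ·
· · ♘ · ♙ · · ·
· ♙ ♙ ♙ · ♙ ♙ ♙
♖ · ♗ · ♔ ♗ ♘ ♖



  a b c d e f g h
  ─────────────────
8│♜ ♞ ♝ ♛ ♚ ♝ · ♜│8
7│♟ ♟ · ♟ ♟ · · ♟│7
6│· · · · · · ♟ ♞│6
5│· · ♟ · · ♟ ♕ ·│5
4│♙ · · · · · · ·│4
3│· · ♘ · ♙ · · ·│3
2│· ♙ ♙ ♙ · ♙ ♙ ♙│2
1│♖ · ♗ · ♔ ♗ ♘ ♖│1
  ─────────────────
  a b c d e f g h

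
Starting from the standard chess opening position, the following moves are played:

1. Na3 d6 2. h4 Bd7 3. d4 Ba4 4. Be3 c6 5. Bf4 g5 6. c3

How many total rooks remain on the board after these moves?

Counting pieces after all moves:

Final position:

  a b c d e f g h
  ─────────────────
8│♜ ♞ · ♛ ♚ ♝ ♞ ♜│8
7│♟ ♟ · · ♟ ♟ · ♟│7
6│· · ♟ ♟ · · · ·│6
5│· · · · · · ♟ ·│5
4│♝ · · ♙ · ♗ · ♙│4
3│♘ · ♙ · · · · ·│3
2│♙ ♙ · · ♙ ♙ ♙ ·│2
1│♖ · · ♕ ♔ ♗ ♘ ♖│1
  ─────────────────
  a b c d e f g h


4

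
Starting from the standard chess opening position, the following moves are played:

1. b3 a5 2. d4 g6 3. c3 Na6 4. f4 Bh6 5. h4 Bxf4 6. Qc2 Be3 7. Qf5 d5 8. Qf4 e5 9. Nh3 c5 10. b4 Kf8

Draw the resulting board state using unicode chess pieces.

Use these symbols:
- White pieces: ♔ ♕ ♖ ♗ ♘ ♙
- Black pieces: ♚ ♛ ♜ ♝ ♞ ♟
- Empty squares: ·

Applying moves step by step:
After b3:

♜ ♞ ♝ ♛ ♚ ♝ ♞ ♜
♟ ♟ ♟ ♟ ♟ ♟ ♟ ♟
· · · · · · · ·
· · · · · · · ·
· · · · · · · ·
· ♙ · · · · · ·
♙ · ♙ ♙ ♙ ♙ ♙ ♙
♖ ♘ ♗ ♕ ♔ ♗ ♘ ♖


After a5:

♜ ♞ ♝ ♛ ♚ ♝ ♞ ♜
· ♟ ♟ ♟ ♟ ♟ ♟ ♟
· · · · · · · ·
♟ · · · · · · ·
· · · · · · · ·
· ♙ · · · · · ·
♙ · ♙ ♙ ♙ ♙ ♙ ♙
♖ ♘ ♗ ♕ ♔ ♗ ♘ ♖


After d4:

♜ ♞ ♝ ♛ ♚ ♝ ♞ ♜
· ♟ ♟ ♟ ♟ ♟ ♟ ♟
· · · · · · · ·
♟ · · · · · · ·
· · · ♙ · · · ·
· ♙ · · · · · ·
♙ · ♙ · ♙ ♙ ♙ ♙
♖ ♘ ♗ ♕ ♔ ♗ ♘ ♖


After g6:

♜ ♞ ♝ ♛ ♚ ♝ ♞ ♜
· ♟ ♟ ♟ ♟ ♟ · ♟
· · · · · · ♟ ·
♟ · · · · · · ·
· · · ♙ · · · ·
· ♙ · · · · · ·
♙ · ♙ · ♙ ♙ ♙ ♙
♖ ♘ ♗ ♕ ♔ ♗ ♘ ♖


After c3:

♜ ♞ ♝ ♛ ♚ ♝ ♞ ♜
· ♟ ♟ ♟ ♟ ♟ · ♟
· · · · · · ♟ ·
♟ · · · · · · ·
· · · ♙ · · · ·
· ♙ ♙ · · · · ·
♙ · · · ♙ ♙ ♙ ♙
♖ ♘ ♗ ♕ ♔ ♗ ♘ ♖


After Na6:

♜ · ♝ ♛ ♚ ♝ ♞ ♜
· ♟ ♟ ♟ ♟ ♟ · ♟
♞ · · · · · ♟ ·
♟ · · · · · · ·
· · · ♙ · · · ·
· ♙ ♙ · · · · ·
♙ · · · ♙ ♙ ♙ ♙
♖ ♘ ♗ ♕ ♔ ♗ ♘ ♖


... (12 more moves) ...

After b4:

♜ · ♝ ♛ ♚ · ♞ ♜
· ♟ · · · ♟ · ♟
♞ · · · · · ♟ ·
♟ · ♟ ♟ ♟ · · ·
· ♙ · ♙ · ♕ · ♙
· · ♙ · ♝ · · ♘
♙ · · · ♙ · ♙ ·
♖ ♘ ♗ · ♔ ♗ · ♖


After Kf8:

♜ · ♝ ♛ · ♚ ♞ ♜
· ♟ · · · ♟ · ♟
♞ · · · · · ♟ ·
♟ · ♟ ♟ ♟ · · ·
· ♙ · ♙ · ♕ · ♙
· · ♙ · ♝ · · ♘
♙ · · · ♙ · ♙ ·
♖ ♘ ♗ · ♔ ♗ · ♖



  a b c d e f g h
  ─────────────────
8│♜ · ♝ ♛ · ♚ ♞ ♜│8
7│· ♟ · · · ♟ · ♟│7
6│♞ · · · · · ♟ ·│6
5│♟ · ♟ ♟ ♟ · · ·│5
4│· ♙ · ♙ · ♕ · ♙│4
3│· · ♙ · ♝ · · ♘│3
2│♙ · · · ♙ · ♙ ·│2
1│♖ ♘ ♗ · ♔ ♗ · ♖│1
  ─────────────────
  a b c d e f g h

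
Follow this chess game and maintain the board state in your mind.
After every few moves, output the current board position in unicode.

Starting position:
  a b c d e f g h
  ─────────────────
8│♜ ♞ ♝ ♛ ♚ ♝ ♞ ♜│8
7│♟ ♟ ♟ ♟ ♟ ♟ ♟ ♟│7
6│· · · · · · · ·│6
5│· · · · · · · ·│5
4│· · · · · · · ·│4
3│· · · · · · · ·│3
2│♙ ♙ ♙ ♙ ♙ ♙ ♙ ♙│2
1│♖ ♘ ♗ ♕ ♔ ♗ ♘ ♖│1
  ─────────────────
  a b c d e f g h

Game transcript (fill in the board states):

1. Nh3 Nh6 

  a b c d e f g h
  ─────────────────
8│♜ ♞ ♝ ♛ ♚ ♝ · ♜│8
7│♟ ♟ ♟ ♟ ♟ ♟ ♟ ♟│7
6│· · · · · · · ♞│6
5│· · · · · · · ·│5
4│· · · · · · · ·│4
3│· · · · · · · ♘│3
2│♙ ♙ ♙ ♙ ♙ ♙ ♙ ♙│2
1│♖ ♘ ♗ ♕ ♔ ♗ · ♖│1
  ─────────────────
  a b c d e f g h

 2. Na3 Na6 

  a b c d e f g h
  ─────────────────
8│♜ · ♝ ♛ ♚ ♝ · ♜│8
7│♟ ♟ ♟ ♟ ♟ ♟ ♟ ♟│7
6│♞ · · · · · · ♞│6
5│· · · · · · · ·│5
4│· · · · · · · ·│4
3│♘ · · · · · · ♘│3
2│♙ ♙ ♙ ♙ ♙ ♙ ♙ ♙│2
1│♖ · ♗ ♕ ♔ ♗ · ♖│1
  ─────────────────
  a b c d e f g h

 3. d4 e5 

  a b c d e f g h
  ─────────────────
8│♜ · ♝ ♛ ♚ ♝ · ♜│8
7│♟ ♟ ♟ ♟ · ♟ ♟ ♟│7
6│♞ · · · · · · ♞│6
5│· · · · ♟ · · ·│5
4│· · · ♙ · · · ·│4
3│♘ · · · · · · ♘│3
2│♙ ♙ ♙ · ♙ ♙ ♙ ♙│2
1│♖ · ♗ ♕ ♔ ♗ · ♖│1
  ─────────────────
  a b c d e f g h

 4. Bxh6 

  a b c d e f g h
  ─────────────────
8│♜ · ♝ ♛ ♚ ♝ · ♜│8
7│♟ ♟ ♟ ♟ · ♟ ♟ ♟│7
6│♞ · · · · · · ♗│6
5│· · · · ♟ · · ·│5
4│· · · ♙ · · · ·│4
3│♘ · · · · · · ♘│3
2│♙ ♙ ♙ · ♙ ♙ ♙ ♙│2
1│♖ · · ♕ ♔ ♗ · ♖│1
  ─────────────────
  a b c d e f g h


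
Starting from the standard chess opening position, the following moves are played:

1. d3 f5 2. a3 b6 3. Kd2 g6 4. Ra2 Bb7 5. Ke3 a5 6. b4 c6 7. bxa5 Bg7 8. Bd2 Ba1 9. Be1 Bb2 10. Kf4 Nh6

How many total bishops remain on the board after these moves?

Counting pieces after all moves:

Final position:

  a b c d e f g h
  ─────────────────
8│♜ ♞ · ♛ ♚ · · ♜│8
7│· ♝ · ♟ ♟ · · ♟│7
6│· ♟ ♟ · · · ♟ ♞│6
5│♙ · · · · ♟ · ·│5
4│· · · · · ♔ · ·│4
3│♙ · · ♙ · · · ·│3
2│♖ ♝ ♙ · ♙ ♙ ♙ ♙│2
1│· ♘ · ♕ ♗ ♗ ♘ ♖│1
  ─────────────────
  a b c d e f g h


4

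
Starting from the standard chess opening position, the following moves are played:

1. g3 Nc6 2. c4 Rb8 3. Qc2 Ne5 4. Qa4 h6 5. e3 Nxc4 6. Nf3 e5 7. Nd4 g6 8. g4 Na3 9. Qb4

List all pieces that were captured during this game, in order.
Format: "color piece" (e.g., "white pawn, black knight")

Tracking captures:
  Nxc4: captured white pawn

white pawn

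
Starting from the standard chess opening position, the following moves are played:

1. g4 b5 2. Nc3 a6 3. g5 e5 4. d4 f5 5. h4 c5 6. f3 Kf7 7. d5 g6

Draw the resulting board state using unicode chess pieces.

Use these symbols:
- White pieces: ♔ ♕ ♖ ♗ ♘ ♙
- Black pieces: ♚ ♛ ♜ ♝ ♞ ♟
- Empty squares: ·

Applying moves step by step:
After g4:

♜ ♞ ♝ ♛ ♚ ♝ ♞ ♜
♟ ♟ ♟ ♟ ♟ ♟ ♟ ♟
· · · · · · · ·
· · · · · · · ·
· · · · · · ♙ ·
· · · · · · · ·
♙ ♙ ♙ ♙ ♙ ♙ · ♙
♖ ♘ ♗ ♕ ♔ ♗ ♘ ♖


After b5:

♜ ♞ ♝ ♛ ♚ ♝ ♞ ♜
♟ · ♟ ♟ ♟ ♟ ♟ ♟
· · · · · · · ·
· ♟ · · · · · ·
· · · · · · ♙ ·
· · · · · · · ·
♙ ♙ ♙ ♙ ♙ ♙ · ♙
♖ ♘ ♗ ♕ ♔ ♗ ♘ ♖


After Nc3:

♜ ♞ ♝ ♛ ♚ ♝ ♞ ♜
♟ · ♟ ♟ ♟ ♟ ♟ ♟
· · · · · · · ·
· ♟ · · · · · ·
· · · · · · ♙ ·
· · ♘ · · · · ·
♙ ♙ ♙ ♙ ♙ ♙ · ♙
♖ · ♗ ♕ ♔ ♗ ♘ ♖


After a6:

♜ ♞ ♝ ♛ ♚ ♝ ♞ ♜
· · ♟ ♟ ♟ ♟ ♟ ♟
♟ · · · · · · ·
· ♟ · · · · · ·
· · · · · · ♙ ·
· · ♘ · · · · ·
♙ ♙ ♙ ♙ ♙ ♙ · ♙
♖ · ♗ ♕ ♔ ♗ ♘ ♖


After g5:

♜ ♞ ♝ ♛ ♚ ♝ ♞ ♜
· · ♟ ♟ ♟ ♟ ♟ ♟
♟ · · · · · · ·
· ♟ · · · · ♙ ·
· · · · · · · ·
· · ♘ · · · · ·
♙ ♙ ♙ ♙ ♙ ♙ · ♙
♖ · ♗ ♕ ♔ ♗ ♘ ♖


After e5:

♜ ♞ ♝ ♛ ♚ ♝ ♞ ♜
· · ♟ ♟ · ♟ ♟ ♟
♟ · · · · · · ·
· ♟ · · ♟ · ♙ ·
· · · · · · · ·
· · ♘ · · · · ·
♙ ♙ ♙ ♙ ♙ ♙ · ♙
♖ · ♗ ♕ ♔ ♗ ♘ ♖


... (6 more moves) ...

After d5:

♜ ♞ ♝ ♛ · ♝ ♞ ♜
· · · ♟ · ♚ ♟ ♟
♟ · · · · · · ·
· ♟ ♟ ♙ ♟ ♟ ♙ ·
· · · · · · · ♙
· · ♘ · · ♙ · ·
♙ ♙ ♙ · ♙ · · ·
♖ · ♗ ♕ ♔ ♗ ♘ ♖


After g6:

♜ ♞ ♝ ♛ · ♝ ♞ ♜
· · · ♟ · ♚ · ♟
♟ · · · · · ♟ ·
· ♟ ♟ ♙ ♟ ♟ ♙ ·
· · · · · · · ♙
· · ♘ · · ♙ · ·
♙ ♙ ♙ · ♙ · · ·
♖ · ♗ ♕ ♔ ♗ ♘ ♖



  a b c d e f g h
  ─────────────────
8│♜ ♞ ♝ ♛ · ♝ ♞ ♜│8
7│· · · ♟ · ♚ · ♟│7
6│♟ · · · · · ♟ ·│6
5│· ♟ ♟ ♙ ♟ ♟ ♙ ·│5
4│· · · · · · · ♙│4
3│· · ♘ · · ♙ · ·│3
2│♙ ♙ ♙ · ♙ · · ·│2
1│♖ · ♗ ♕ ♔ ♗ ♘ ♖│1
  ─────────────────
  a b c d e f g h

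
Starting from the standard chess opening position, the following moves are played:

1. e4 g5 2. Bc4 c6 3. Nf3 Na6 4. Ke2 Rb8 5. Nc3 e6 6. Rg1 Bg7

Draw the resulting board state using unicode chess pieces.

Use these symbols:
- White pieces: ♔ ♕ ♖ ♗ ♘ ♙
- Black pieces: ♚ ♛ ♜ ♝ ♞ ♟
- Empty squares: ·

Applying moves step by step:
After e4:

♜ ♞ ♝ ♛ ♚ ♝ ♞ ♜
♟ ♟ ♟ ♟ ♟ ♟ ♟ ♟
· · · · · · · ·
· · · · · · · ·
· · · · ♙ · · ·
· · · · · · · ·
♙ ♙ ♙ ♙ · ♙ ♙ ♙
♖ ♘ ♗ ♕ ♔ ♗ ♘ ♖


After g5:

♜ ♞ ♝ ♛ ♚ ♝ ♞ ♜
♟ ♟ ♟ ♟ ♟ ♟ · ♟
· · · · · · · ·
· · · · · · ♟ ·
· · · · ♙ · · ·
· · · · · · · ·
♙ ♙ ♙ ♙ · ♙ ♙ ♙
♖ ♘ ♗ ♕ ♔ ♗ ♘ ♖


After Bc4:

♜ ♞ ♝ ♛ ♚ ♝ ♞ ♜
♟ ♟ ♟ ♟ ♟ ♟ · ♟
· · · · · · · ·
· · · · · · ♟ ·
· · ♗ · ♙ · · ·
· · · · · · · ·
♙ ♙ ♙ ♙ · ♙ ♙ ♙
♖ ♘ ♗ ♕ ♔ · ♘ ♖


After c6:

♜ ♞ ♝ ♛ ♚ ♝ ♞ ♜
♟ ♟ · ♟ ♟ ♟ · ♟
· · ♟ · · · · ·
· · · · · · ♟ ·
· · ♗ · ♙ · · ·
· · · · · · · ·
♙ ♙ ♙ ♙ · ♙ ♙ ♙
♖ ♘ ♗ ♕ ♔ · ♘ ♖


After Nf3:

♜ ♞ ♝ ♛ ♚ ♝ ♞ ♜
♟ ♟ · ♟ ♟ ♟ · ♟
· · ♟ · · · · ·
· · · · · · ♟ ·
· · ♗ · ♙ · · ·
· · · · · ♘ · ·
♙ ♙ ♙ ♙ · ♙ ♙ ♙
♖ ♘ ♗ ♕ ♔ · · ♖


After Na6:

♜ · ♝ ♛ ♚ ♝ ♞ ♜
♟ ♟ · ♟ ♟ ♟ · ♟
♞ · ♟ · · · · ·
· · · · · · ♟ ·
· · ♗ · ♙ · · ·
· · · · · ♘ · ·
♙ ♙ ♙ ♙ · ♙ ♙ ♙
♖ ♘ ♗ ♕ ♔ · · ♖


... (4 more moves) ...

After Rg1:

· ♜ ♝ ♛ ♚ ♝ ♞ ♜
♟ ♟ · ♟ · ♟ · ♟
♞ · ♟ · ♟ · · ·
· · · · · · ♟ ·
· · ♗ · ♙ · · ·
· · ♘ · · ♘ · ·
♙ ♙ ♙ ♙ ♔ ♙ ♙ ♙
♖ · ♗ ♕ · · ♖ ·


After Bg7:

· ♜ ♝ ♛ ♚ · ♞ ♜
♟ ♟ · ♟ · ♟ ♝ ♟
♞ · ♟ · ♟ · · ·
· · · · · · ♟ ·
· · ♗ · ♙ · · ·
· · ♘ · · ♘ · ·
♙ ♙ ♙ ♙ ♔ ♙ ♙ ♙
♖ · ♗ ♕ · · ♖ ·



  a b c d e f g h
  ─────────────────
8│· ♜ ♝ ♛ ♚ · ♞ ♜│8
7│♟ ♟ · ♟ · ♟ ♝ ♟│7
6│♞ · ♟ · ♟ · · ·│6
5│· · · · · · ♟ ·│5
4│· · ♗ · ♙ · · ·│4
3│· · ♘ · · ♘ · ·│3
2│♙ ♙ ♙ ♙ ♔ ♙ ♙ ♙│2
1│♖ · ♗ ♕ · · ♖ ·│1
  ─────────────────
  a b c d e f g h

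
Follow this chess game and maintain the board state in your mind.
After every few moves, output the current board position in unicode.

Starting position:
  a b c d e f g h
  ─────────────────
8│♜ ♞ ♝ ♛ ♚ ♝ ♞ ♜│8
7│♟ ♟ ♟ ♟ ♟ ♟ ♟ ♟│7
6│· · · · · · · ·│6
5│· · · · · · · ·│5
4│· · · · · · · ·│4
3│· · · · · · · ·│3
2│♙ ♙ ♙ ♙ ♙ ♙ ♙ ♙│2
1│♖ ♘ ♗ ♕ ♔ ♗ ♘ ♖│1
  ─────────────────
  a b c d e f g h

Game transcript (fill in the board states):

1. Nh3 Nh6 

  a b c d e f g h
  ─────────────────
8│♜ ♞ ♝ ♛ ♚ ♝ · ♜│8
7│♟ ♟ ♟ ♟ ♟ ♟ ♟ ♟│7
6│· · · · · · · ♞│6
5│· · · · · · · ·│5
4│· · · · · · · ·│4
3│· · · · · · · ♘│3
2│♙ ♙ ♙ ♙ ♙ ♙ ♙ ♙│2
1│♖ ♘ ♗ ♕ ♔ ♗ · ♖│1
  ─────────────────
  a b c d e f g h

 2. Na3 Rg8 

  a b c d e f g h
  ─────────────────
8│♜ ♞ ♝ ♛ ♚ ♝ ♜ ·│8
7│♟ ♟ ♟ ♟ ♟ ♟ ♟ ♟│7
6│· · · · · · · ♞│6
5│· · · · · · · ·│5
4│· · · · · · · ·│4
3│♘ · · · · · · ♘│3
2│♙ ♙ ♙ ♙ ♙ ♙ ♙ ♙│2
1│♖ · ♗ ♕ ♔ ♗ · ♖│1
  ─────────────────
  a b c d e f g h

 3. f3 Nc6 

  a b c d e f g h
  ─────────────────
8│♜ · ♝ ♛ ♚ ♝ ♜ ·│8
7│♟ ♟ ♟ ♟ ♟ ♟ ♟ ♟│7
6│· · ♞ · · · · ♞│6
5│· · · · · · · ·│5
4│· · · · · · · ·│4
3│♘ · · · · ♙ · ♘│3
2│♙ ♙ ♙ ♙ ♙ · ♙ ♙│2
1│♖ · ♗ ♕ ♔ ♗ · ♖│1
  ─────────────────
  a b c d e f g h

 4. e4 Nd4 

  a b c d e f g h
  ─────────────────
8│♜ · ♝ ♛ ♚ ♝ ♜ ·│8
7│♟ ♟ ♟ ♟ ♟ ♟ ♟ ♟│7
6│· · · · · · · ♞│6
5│· · · · · · · ·│5
4│· · · ♞ ♙ · · ·│4
3│♘ · · · · ♙ · ♘│3
2│♙ ♙ ♙ ♙ · · ♙ ♙│2
1│♖ · ♗ ♕ ♔ ♗ · ♖│1
  ─────────────────
  a b c d e f g h

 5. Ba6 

  a b c d e f g h
  ─────────────────
8│♜ · ♝ ♛ ♚ ♝ ♜ ·│8
7│♟ ♟ ♟ ♟ ♟ ♟ ♟ ♟│7
6│♗ · · · · · · ♞│6
5│· · · · · · · ·│5
4│· · · ♞ ♙ · · ·│4
3│♘ · · · · ♙ · ♘│3
2│♙ ♙ ♙ ♙ · · ♙ ♙│2
1│♖ · ♗ ♕ ♔ · · ♖│1
  ─────────────────
  a b c d e f g h


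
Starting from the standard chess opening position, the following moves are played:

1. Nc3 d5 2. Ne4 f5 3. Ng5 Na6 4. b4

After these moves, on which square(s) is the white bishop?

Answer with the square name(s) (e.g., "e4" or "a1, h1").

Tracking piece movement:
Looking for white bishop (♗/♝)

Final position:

  a b c d e f g h
  ─────────────────
8│♜ · ♝ ♛ ♚ ♝ ♞ ♜│8
7│♟ ♟ ♟ · ♟ · ♟ ♟│7
6│♞ · · · · · · ·│6
5│· · · ♟ · ♟ ♘ ·│5
4│· ♙ · · · · · ·│4
3│· · · · · · · ·│3
2│♙ · ♙ ♙ ♙ ♙ ♙ ♙│2
1│♖ · ♗ ♕ ♔ ♗ ♘ ♖│1
  ─────────────────
  a b c d e f g h


c1, f1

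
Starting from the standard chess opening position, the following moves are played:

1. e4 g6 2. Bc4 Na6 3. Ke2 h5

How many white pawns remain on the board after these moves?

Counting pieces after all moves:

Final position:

  a b c d e f g h
  ─────────────────
8│♜ · ♝ ♛ ♚ ♝ ♞ ♜│8
7│♟ ♟ ♟ ♟ ♟ ♟ · ·│7
6│♞ · · · · · ♟ ·│6
5│· · · · · · · ♟│5
4│· · ♗ · ♙ · · ·│4
3│· · · · · · · ·│3
2│♙ ♙ ♙ ♙ ♔ ♙ ♙ ♙│2
1│♖ ♘ ♗ ♕ · · ♘ ♖│1
  ─────────────────
  a b c d e f g h


8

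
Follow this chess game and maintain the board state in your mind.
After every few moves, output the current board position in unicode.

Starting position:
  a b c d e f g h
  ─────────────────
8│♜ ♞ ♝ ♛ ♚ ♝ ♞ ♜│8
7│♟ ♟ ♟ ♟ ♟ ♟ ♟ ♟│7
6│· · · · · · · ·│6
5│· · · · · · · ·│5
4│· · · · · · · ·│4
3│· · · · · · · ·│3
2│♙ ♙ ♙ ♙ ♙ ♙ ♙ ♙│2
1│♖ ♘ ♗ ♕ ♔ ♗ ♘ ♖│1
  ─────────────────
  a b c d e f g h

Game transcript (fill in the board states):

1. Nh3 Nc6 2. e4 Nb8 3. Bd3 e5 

  a b c d e f g h
  ─────────────────
8│♜ ♞ ♝ ♛ ♚ ♝ ♞ ♜│8
7│♟ ♟ ♟ ♟ · ♟ ♟ ♟│7
6│· · · · · · · ·│6
5│· · · · ♟ · · ·│5
4│· · · · ♙ · · ·│4
3│· · · ♗ · · · ♘│3
2│♙ ♙ ♙ ♙ · ♙ ♙ ♙│2
1│♖ ♘ ♗ ♕ ♔ · · ♖│1
  ─────────────────
  a b c d e f g h

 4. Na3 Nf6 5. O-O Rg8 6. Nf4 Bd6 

  a b c d e f g h
  ─────────────────
8│♜ ♞ ♝ ♛ ♚ · ♜ ·│8
7│♟ ♟ ♟ ♟ · ♟ ♟ ♟│7
6│· · · ♝ · ♞ · ·│6
5│· · · · ♟ · · ·│5
4│· · · · ♙ ♘ · ·│4
3│♘ · · ♗ · · · ·│3
2│♙ ♙ ♙ ♙ · ♙ ♙ ♙│2
1│♖ · ♗ ♕ · ♖ ♔ ·│1
  ─────────────────
  a b c d e f g h

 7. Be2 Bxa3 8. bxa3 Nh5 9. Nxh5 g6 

  a b c d e f g h
  ─────────────────
8│♜ ♞ ♝ ♛ ♚ · ♜ ·│8
7│♟ ♟ ♟ ♟ · ♟ · ♟│7
6│· · · · · · ♟ ·│6
5│· · · · ♟ · · ♘│5
4│· · · · ♙ · · ·│4
3│♙ · · · · · · ·│3
2│♙ · ♙ ♙ ♗ ♙ ♙ ♙│2
1│♖ · ♗ ♕ · ♖ ♔ ·│1
  ─────────────────
  a b c d e f g h

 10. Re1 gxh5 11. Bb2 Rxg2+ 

  a b c d e f g h
  ─────────────────
8│♜ ♞ ♝ ♛ ♚ · · ·│8
7│♟ ♟ ♟ ♟ · ♟ · ♟│7
6│· · · · · · · ·│6
5│· · · · ♟ · · ♟│5
4│· · · · ♙ · · ·│4
3│♙ · · · · · · ·│3
2│♙ ♗ ♙ ♙ ♗ ♙ ♜ ♙│2
1│♖ · · ♕ ♖ · ♔ ·│1
  ─────────────────
  a b c d e f g h


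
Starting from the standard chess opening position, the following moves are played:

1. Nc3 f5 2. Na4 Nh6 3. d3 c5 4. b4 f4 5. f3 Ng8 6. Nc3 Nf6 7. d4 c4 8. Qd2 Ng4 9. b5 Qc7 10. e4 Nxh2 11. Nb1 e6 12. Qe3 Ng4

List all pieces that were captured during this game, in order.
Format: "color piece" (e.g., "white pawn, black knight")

Tracking captures:
  Nxh2: captured white pawn

white pawn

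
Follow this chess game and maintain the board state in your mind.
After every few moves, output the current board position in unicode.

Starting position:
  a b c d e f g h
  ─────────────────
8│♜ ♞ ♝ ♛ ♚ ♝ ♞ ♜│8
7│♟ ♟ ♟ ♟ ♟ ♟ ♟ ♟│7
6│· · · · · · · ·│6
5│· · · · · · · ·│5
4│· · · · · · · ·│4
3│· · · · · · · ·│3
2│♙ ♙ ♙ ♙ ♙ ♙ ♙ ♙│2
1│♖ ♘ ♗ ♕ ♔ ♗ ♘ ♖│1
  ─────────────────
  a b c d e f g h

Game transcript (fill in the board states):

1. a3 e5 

  a b c d e f g h
  ─────────────────
8│♜ ♞ ♝ ♛ ♚ ♝ ♞ ♜│8
7│♟ ♟ ♟ ♟ · ♟ ♟ ♟│7
6│· · · · · · · ·│6
5│· · · · ♟ · · ·│5
4│· · · · · · · ·│4
3│♙ · · · · · · ·│3
2│· ♙ ♙ ♙ ♙ ♙ ♙ ♙│2
1│♖ ♘ ♗ ♕ ♔ ♗ ♘ ♖│1
  ─────────────────
  a b c d e f g h

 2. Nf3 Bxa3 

  a b c d e f g h
  ─────────────────
8│♜ ♞ ♝ ♛ ♚ · ♞ ♜│8
7│♟ ♟ ♟ ♟ · ♟ ♟ ♟│7
6│· · · · · · · ·│6
5│· · · · ♟ · · ·│5
4│· · · · · · · ·│4
3│♝ · · · · ♘ · ·│3
2│· ♙ ♙ ♙ ♙ ♙ ♙ ♙│2
1│♖ ♘ ♗ ♕ ♔ ♗ · ♖│1
  ─────────────────
  a b c d e f g h

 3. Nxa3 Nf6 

  a b c d e f g h
  ─────────────────
8│♜ ♞ ♝ ♛ ♚ · · ♜│8
7│♟ ♟ ♟ ♟ · ♟ ♟ ♟│7
6│· · · · · ♞ · ·│6
5│· · · · ♟ · · ·│5
4│· · · · · · · ·│4
3│♘ · · · · ♘ · ·│3
2│· ♙ ♙ ♙ ♙ ♙ ♙ ♙│2
1│♖ · ♗ ♕ ♔ ♗ · ♖│1
  ─────────────────
  a b c d e f g h

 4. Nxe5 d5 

  a b c d e f g h
  ─────────────────
8│♜ ♞ ♝ ♛ ♚ · · ♜│8
7│♟ ♟ ♟ · · ♟ ♟ ♟│7
6│· · · · · ♞ · ·│6
5│· · · ♟ ♘ · · ·│5
4│· · · · · · · ·│4
3│♘ · · · · · · ·│3
2│· ♙ ♙ ♙ ♙ ♙ ♙ ♙│2
1│♖ · ♗ ♕ ♔ ♗ · ♖│1
  ─────────────────
  a b c d e f g h

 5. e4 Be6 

  a b c d e f g h
  ─────────────────
8│♜ ♞ · ♛ ♚ · · ♜│8
7│♟ ♟ ♟ · · ♟ ♟ ♟│7
6│· · · · ♝ ♞ · ·│6
5│· · · ♟ ♘ · · ·│5
4│· · · · ♙ · · ·│4
3│♘ · · · · · · ·│3
2│· ♙ ♙ ♙ · ♙ ♙ ♙│2
1│♖ · ♗ ♕ ♔ ♗ · ♖│1
  ─────────────────
  a b c d e f g h



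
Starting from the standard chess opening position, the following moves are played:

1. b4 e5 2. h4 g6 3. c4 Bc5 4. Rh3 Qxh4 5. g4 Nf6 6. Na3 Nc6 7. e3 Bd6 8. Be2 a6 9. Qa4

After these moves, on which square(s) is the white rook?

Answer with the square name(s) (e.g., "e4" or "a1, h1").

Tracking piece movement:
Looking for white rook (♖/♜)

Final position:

  a b c d e f g h
  ─────────────────
8│♜ · ♝ · ♚ · · ♜│8
7│· ♟ ♟ ♟ · ♟ · ♟│7
6│♟ · ♞ ♝ · ♞ ♟ ·│6
5│· · · · ♟ · · ·│5
4│♕ ♙ ♙ · · · ♙ ♛│4
3│♘ · · · ♙ · · ♖│3
2│♙ · · ♙ ♗ ♙ · ·│2
1│♖ · ♗ · ♔ · ♘ ·│1
  ─────────────────
  a b c d e f g h


a1, h3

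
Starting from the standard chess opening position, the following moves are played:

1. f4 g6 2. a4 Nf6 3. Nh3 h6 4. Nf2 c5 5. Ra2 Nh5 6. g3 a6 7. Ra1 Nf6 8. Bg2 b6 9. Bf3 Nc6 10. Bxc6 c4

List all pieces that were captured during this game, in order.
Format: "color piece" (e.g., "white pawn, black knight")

Tracking captures:
  Bxc6: captured black knight

black knight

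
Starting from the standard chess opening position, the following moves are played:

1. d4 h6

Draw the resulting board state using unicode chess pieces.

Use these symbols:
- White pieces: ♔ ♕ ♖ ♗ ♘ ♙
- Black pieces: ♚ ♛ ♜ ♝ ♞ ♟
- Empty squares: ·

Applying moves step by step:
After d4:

♜ ♞ ♝ ♛ ♚ ♝ ♞ ♜
♟ ♟ ♟ ♟ ♟ ♟ ♟ ♟
· · · · · · · ·
· · · · · · · ·
· · · ♙ · · · ·
· · · · · · · ·
♙ ♙ ♙ · ♙ ♙ ♙ ♙
♖ ♘ ♗ ♕ ♔ ♗ ♘ ♖


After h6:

♜ ♞ ♝ ♛ ♚ ♝ ♞ ♜
♟ ♟ ♟ ♟ ♟ ♟ ♟ ·
· · · · · · · ♟
· · · · · · · ·
· · · ♙ · · · ·
· · · · · · · ·
♙ ♙ ♙ · ♙ ♙ ♙ ♙
♖ ♘ ♗ ♕ ♔ ♗ ♘ ♖



  a b c d e f g h
  ─────────────────
8│♜ ♞ ♝ ♛ ♚ ♝ ♞ ♜│8
7│♟ ♟ ♟ ♟ ♟ ♟ ♟ ·│7
6│· · · · · · · ♟│6
5│· · · · · · · ·│5
4│· · · ♙ · · · ·│4
3│· · · · · · · ·│3
2│♙ ♙ ♙ · ♙ ♙ ♙ ♙│2
1│♖ ♘ ♗ ♕ ♔ ♗ ♘ ♖│1
  ─────────────────
  a b c d e f g h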